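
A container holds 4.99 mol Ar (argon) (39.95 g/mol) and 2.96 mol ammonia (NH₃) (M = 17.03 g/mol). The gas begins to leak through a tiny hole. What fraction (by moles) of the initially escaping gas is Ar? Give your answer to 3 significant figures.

0.524

Each component's effusion rate ∝ (its partial pressure)·(1/√M) ∝ n_i/√M_i.
Mole fraction of Ar in the effusate = (n_Ar/√M_Ar) / (n_Ar/√M_Ar + n_NH₃/√M_NH₃)
= (4.99/√39.95) / (4.99/√39.95 + 2.96/√17.03) = 0.7895/(0.7895 + 0.7173) = 0.524.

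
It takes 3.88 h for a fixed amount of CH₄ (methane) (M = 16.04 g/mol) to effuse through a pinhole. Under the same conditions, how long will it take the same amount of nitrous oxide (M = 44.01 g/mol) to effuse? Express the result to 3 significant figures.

6.43 h

Graham's law gives t_N₂O/t_CH₄ = √(M_N₂O/M_CH₄) = √(44.01/16.04) = √2.744 = 1.656.
So the time for N₂O is 3.88 × 1.656 = 6.43 h.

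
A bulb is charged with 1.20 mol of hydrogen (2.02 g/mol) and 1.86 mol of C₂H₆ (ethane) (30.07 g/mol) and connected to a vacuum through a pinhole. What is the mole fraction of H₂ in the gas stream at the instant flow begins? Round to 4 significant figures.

Each component's effusion rate ∝ (its partial pressure)·(1/√M) ∝ n_i/√M_i.
So x_H₂ in the escaping gas = (n_H₂/√M_H₂) / Σ(n_i/√M_i)
= (1.20/√2.02) / (1.20/√2.02 + 1.86/√30.07) = 0.8443/(0.8443 + 0.3392) = 0.7134.

0.7134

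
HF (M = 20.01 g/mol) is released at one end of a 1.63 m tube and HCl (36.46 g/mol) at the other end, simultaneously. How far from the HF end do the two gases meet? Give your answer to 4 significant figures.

Distances travelled in equal time are proportional to diffusion rates, so d_HF/d_HCl = √(M_HCl/M_HF) = √(36.46/20.01) = 1.350.
With d_HF + d_HCl = 1.63 m, d_HCl = 1.63/(1 + 1.350) = 0.6937 m.
d_HF = 1.63 − 0.6937 = 0.9363 m.

0.9363 m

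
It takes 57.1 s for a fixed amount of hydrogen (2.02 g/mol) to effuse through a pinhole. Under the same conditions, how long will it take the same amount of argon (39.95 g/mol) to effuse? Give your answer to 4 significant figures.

Since effusion rate ∝ 1/√M, t_Ar/t_H₂ = √(M_Ar/M_H₂) = √(39.95/2.02) = √19.78 = 4.447.
So the time for Ar is 57.1 × 4.447 = 253.9 s.

253.9 s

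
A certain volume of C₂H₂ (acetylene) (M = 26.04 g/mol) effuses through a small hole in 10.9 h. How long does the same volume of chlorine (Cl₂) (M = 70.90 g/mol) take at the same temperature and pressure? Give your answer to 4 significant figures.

17.99 h

Since effusion rate ∝ 1/√M, t_Cl₂/t_C₂H₂ = √(M_Cl₂/M_C₂H₂) = √(70.90/26.04) = √2.723 = 1.650.
So the time for Cl₂ is 10.9 × 1.650 = 17.99 h.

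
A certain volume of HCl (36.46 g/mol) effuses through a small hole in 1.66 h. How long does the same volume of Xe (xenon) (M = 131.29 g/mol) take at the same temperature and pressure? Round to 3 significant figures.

3.15 h

Using Graham's law: t_Xe/t_HCl = √(M_Xe/M_HCl) = √(131.29/36.46) = √3.601 = 1.898.
So the time for Xe is 1.66 × 1.898 = 3.15 h.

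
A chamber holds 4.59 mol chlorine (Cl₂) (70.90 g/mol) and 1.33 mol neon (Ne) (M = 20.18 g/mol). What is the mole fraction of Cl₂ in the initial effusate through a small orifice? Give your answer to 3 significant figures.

0.648

Each component's effusion rate ∝ (its partial pressure)·(1/√M) ∝ n_i/√M_i.
x_Cl₂(eff) = (n_Cl₂/√M_Cl₂) / (n_Cl₂/√M_Cl₂ + n_Ne/√M_Ne)
= (4.59/√70.90) / (4.59/√70.90 + 1.33/√20.18) = 0.5451/(0.5451 + 0.2961) = 0.648.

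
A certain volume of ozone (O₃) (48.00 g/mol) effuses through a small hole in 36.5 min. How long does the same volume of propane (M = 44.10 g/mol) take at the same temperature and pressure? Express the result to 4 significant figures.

34.99 min

Using Graham's law: t_C₃H₈/t_O₃ = √(M_C₃H₈/M_O₃) = √(44.10/48.00) = √0.9188 = 0.9585.
So the time for C₃H₈ is 36.5 × 0.9585 = 34.99 min.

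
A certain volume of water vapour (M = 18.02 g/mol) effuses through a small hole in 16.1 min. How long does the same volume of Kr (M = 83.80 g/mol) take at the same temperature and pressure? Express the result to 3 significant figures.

34.7 min

Since effusion rate ∝ 1/√M, t_Kr/t_H₂O = √(M_Kr/M_H₂O) = √(83.80/18.02) = √4.650 = 2.156.
So the time for Kr is 16.1 × 2.156 = 34.7 min.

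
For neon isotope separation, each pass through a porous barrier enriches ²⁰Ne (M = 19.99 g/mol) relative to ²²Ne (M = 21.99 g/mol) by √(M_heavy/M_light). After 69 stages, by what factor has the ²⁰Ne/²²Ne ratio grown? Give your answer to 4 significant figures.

26.84

Overall factor = α^69 with α = √(21.99/19.99), i.e. (21.99/19.99)^(69/2).
= 1.10005^(69/2) = 26.84.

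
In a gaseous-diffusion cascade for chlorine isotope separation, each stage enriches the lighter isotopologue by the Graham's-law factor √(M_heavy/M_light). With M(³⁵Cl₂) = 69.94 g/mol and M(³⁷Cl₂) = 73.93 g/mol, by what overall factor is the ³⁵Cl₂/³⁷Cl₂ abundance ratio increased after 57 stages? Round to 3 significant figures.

4.86

The single-stage factor is √(M_heavy/M_light), so 57 stages give [√(73.93/69.94)]^57 = (73.93/69.94)^(57/2).
= 1.05705^(57/2) = 4.86.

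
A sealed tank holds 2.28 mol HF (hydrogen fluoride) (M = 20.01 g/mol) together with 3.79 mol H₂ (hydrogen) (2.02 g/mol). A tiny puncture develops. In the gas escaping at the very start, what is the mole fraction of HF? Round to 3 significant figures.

0.160

The effusion rate of species i is ∝ p_i/√M_i ∝ n_i/√M_i.
x_HF(eff) = (n_HF/√M_HF) / (n_HF/√M_HF + n_H₂/√M_H₂)
= (2.28/√20.01) / (2.28/√20.01 + 3.79/√2.02) = 0.5097/(0.5097 + 2.667) = 0.160.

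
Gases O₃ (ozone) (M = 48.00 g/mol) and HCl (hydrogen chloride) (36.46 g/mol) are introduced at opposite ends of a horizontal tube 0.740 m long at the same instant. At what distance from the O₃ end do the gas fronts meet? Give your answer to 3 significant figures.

0.345 m

Distances travelled in equal time are proportional to diffusion rates, so d_O₃/d_HCl = √(M_HCl/M_O₃) = √(36.46/48.00) = 0.8715.
With d_O₃ + d_HCl = 0.740 m, d_HCl = 0.740/(1 + 0.8715) = 0.3954 m.
d_O₃ = 0.740 − 0.3954 = 0.345 m.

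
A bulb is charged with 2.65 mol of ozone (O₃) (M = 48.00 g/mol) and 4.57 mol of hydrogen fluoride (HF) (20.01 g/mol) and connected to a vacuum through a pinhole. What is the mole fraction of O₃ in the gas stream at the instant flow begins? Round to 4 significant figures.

0.2724

Rate_i ∝ x_i/√M_i (Graham's law weighted by mole fraction), so the effusate composition follows n_i/√M_i.
Mole fraction of O₃ in the effusate = (n_O₃/√M_O₃) / (n_O₃/√M_O₃ + n_HF/√M_HF)
= (2.65/√48.00) / (2.65/√48.00 + 4.57/√20.01) = 0.3825/(0.3825 + 1.022) = 0.2724.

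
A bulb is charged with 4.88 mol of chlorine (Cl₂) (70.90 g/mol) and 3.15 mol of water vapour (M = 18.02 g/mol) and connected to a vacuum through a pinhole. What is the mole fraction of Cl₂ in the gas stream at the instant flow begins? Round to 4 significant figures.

Rate_i ∝ x_i/√M_i (Graham's law weighted by mole fraction), so the effusate composition follows n_i/√M_i.
x_Cl₂(eff) = (n_Cl₂/√M_Cl₂) / (n_Cl₂/√M_Cl₂ + n_H₂O/√M_H₂O)
= (4.88/√70.90) / (4.88/√70.90 + 3.15/√18.02) = 0.5796/(0.5796 + 0.7420) = 0.4385.

0.4385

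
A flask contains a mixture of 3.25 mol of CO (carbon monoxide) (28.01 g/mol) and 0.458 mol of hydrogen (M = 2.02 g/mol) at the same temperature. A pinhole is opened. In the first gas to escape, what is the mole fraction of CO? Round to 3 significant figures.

Each component's effusion rate ∝ (its partial pressure)·(1/√M) ∝ n_i/√M_i.
x_CO(eff) = (n_CO/√M_CO) / (n_CO/√M_CO + n_H₂/√M_H₂)
= (3.25/√28.01) / (3.25/√28.01 + 0.458/√2.02) = 0.6141/(0.6141 + 0.3222) = 0.656.

0.656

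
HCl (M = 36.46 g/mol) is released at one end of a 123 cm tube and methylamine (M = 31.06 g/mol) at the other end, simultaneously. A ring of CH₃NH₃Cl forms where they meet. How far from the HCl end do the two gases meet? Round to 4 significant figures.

59.04 cm

In equal time, each gas travels a distance ∝ its rate ∝ 1/√M, so d_HCl/d_CH₃NH₂ = √(M_CH₃NH₂/M_HCl) = √(31.06/36.46) = 0.9230.
With d_HCl + d_CH₃NH₂ = 123 cm, d_CH₃NH₂ = 123/(1 + 0.9230) = 63.96 cm.
d_HCl = 123 − 63.96 = 59.04 cm.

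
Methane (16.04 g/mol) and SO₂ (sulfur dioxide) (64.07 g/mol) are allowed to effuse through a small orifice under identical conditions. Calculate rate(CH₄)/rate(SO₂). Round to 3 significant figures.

2.00

Using Graham's law: rate_CH₄/rate_SO₂ = √(M_SO₂/M_CH₄) = √(64.07/16.04) = √3.994 = 2.00.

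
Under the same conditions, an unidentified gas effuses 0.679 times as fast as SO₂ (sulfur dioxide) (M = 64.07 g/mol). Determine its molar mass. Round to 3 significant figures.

139 g/mol

Graham's law gives rate_X/rate_SO₂ = √(M_SO₂/M_X).
0.679 = √(64.07/M_X)
M_X = 64.07 / 0.679² = 64.07 / 0.4610 = 139 g/mol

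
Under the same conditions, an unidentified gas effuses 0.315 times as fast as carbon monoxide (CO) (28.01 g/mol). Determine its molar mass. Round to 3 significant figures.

282 g/mol

From Graham's law, rate_X/rate_CO = √(M_CO/M_X).
0.315 = √(28.01/M_X)
M_X = 28.01 / 0.315² = 28.01 / 0.09923 = 282 g/mol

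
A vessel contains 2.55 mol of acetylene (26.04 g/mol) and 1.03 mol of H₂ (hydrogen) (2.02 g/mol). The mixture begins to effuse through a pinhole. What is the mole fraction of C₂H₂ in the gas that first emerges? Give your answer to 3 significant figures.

The effusion rate of species i is ∝ p_i/√M_i ∝ n_i/√M_i.
So x_C₂H₂ in the escaping gas = (n_C₂H₂/√M_C₂H₂) / Σ(n_i/√M_i)
= (2.55/√26.04) / (2.55/√26.04 + 1.03/√2.02) = 0.4997/(0.4997 + 0.7247) = 0.408.

0.408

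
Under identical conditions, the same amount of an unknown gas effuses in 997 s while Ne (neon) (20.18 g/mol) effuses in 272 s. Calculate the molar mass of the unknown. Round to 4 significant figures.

By Graham's law, t_X/t_Ne = √(M_X/M_Ne).
997/272 = 3.665 = √(M_X/20.18)
M_X = 20.18 × 3.665² = 20.18 × 13.44 = 271.1 g/mol

271.1 g/mol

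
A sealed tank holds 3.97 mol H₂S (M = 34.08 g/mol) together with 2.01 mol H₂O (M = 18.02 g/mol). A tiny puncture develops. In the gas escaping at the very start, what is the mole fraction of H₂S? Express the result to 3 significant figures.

0.590

Effusion rate of each component ∝ n_i/√M_i (partial pressure × 1/√M).
So x_H₂S in the escaping gas = (n_H₂S/√M_H₂S) / Σ(n_i/√M_i)
= (3.97/√34.08) / (3.97/√34.08 + 2.01/√18.02) = 0.6800/(0.6800 + 0.4735) = 0.590.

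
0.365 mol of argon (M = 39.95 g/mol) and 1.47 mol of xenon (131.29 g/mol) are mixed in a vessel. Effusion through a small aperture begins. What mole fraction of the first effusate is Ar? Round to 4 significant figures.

Rate_i ∝ x_i/√M_i (Graham's law weighted by mole fraction), so the effusate composition follows n_i/√M_i.
x_Ar(eff) = (n_Ar/√M_Ar) / (n_Ar/√M_Ar + n_Xe/√M_Xe)
= (0.365/√39.95) / (0.365/√39.95 + 1.47/√131.29) = 0.05775/(0.05775 + 0.1283) = 0.3104.

0.3104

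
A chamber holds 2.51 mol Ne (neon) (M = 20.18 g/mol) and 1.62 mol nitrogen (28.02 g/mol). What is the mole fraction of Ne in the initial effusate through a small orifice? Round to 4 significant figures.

Rate_i ∝ x_i/√M_i (Graham's law weighted by mole fraction), so the effusate composition follows n_i/√M_i.
x_Ne(eff) = (n_Ne/√M_Ne) / (n_Ne/√M_Ne + n_N₂/√M_N₂)
= (2.51/√20.18) / (2.51/√20.18 + 1.62/√28.02) = 0.5587/(0.5587 + 0.3060) = 0.6461.

0.6461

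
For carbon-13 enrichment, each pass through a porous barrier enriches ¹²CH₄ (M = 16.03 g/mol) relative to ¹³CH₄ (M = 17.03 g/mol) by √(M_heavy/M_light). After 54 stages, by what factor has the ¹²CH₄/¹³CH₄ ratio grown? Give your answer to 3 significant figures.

The single-stage factor is √(M_heavy/M_light), so 54 stages give [√(17.03/16.03)]^54 = (17.03/16.03)^(54/2).
= 1.06238^27 = 5.12.

5.12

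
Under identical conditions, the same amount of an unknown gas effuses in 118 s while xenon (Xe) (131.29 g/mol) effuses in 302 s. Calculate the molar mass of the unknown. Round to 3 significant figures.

20.0 g/mol

From Graham's law, t_X/t_Xe = √(M_X/M_Xe).
118/302 = 0.3907 = √(M_X/131.29)
M_X = 131.29 × 0.3907² = 131.29 × 0.1527 = 20.0 g/mol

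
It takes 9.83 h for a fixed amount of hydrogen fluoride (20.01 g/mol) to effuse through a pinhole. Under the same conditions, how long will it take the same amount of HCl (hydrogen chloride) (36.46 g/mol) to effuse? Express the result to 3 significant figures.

Using Graham's law: t_HCl/t_HF = √(M_HCl/M_HF) = √(36.46/20.01) = √1.822 = 1.350.
So the time for HCl is 9.83 × 1.350 = 13.3 h.

13.3 h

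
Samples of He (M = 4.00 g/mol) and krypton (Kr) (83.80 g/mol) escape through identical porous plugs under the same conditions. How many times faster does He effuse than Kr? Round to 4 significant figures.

4.577

By Graham's law, rate_He/rate_Kr = √(M_Kr/M_He) = √(83.80/4.00) = √20.95 = 4.577.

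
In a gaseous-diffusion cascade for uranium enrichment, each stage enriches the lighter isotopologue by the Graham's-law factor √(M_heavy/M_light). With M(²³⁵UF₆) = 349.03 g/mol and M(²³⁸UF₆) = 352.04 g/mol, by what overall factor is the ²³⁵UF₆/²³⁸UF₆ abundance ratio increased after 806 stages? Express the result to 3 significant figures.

Each stage multiplies the ratio by α = √(352.04/349.03), so after 806 stages the overall factor is α^806 = (352.04/349.03)^(806/2).
= 1.00862^403 = 31.8.

31.8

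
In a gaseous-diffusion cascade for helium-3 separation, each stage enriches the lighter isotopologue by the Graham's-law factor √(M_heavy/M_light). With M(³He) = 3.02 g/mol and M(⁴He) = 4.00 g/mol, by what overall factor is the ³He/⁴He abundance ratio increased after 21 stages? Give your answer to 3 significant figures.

After 21 stages the ratio has grown by (√(4.00/3.02))^21 = (4.00/3.02)^(21/2).
= 1.32450^(21/2) = 19.1.

19.1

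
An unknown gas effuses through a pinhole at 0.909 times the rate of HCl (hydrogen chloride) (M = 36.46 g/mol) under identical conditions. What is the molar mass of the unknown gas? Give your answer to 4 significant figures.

By Graham's law, rate_X/rate_HCl = √(M_HCl/M_X).
0.909 = √(36.46/M_X)
M_X = 36.46 / 0.909² = 36.46 / 0.8263 = 44.13 g/mol

44.13 g/mol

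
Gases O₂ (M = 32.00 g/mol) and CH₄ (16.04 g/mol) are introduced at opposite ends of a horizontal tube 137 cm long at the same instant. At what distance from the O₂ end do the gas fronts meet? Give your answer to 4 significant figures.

56.79 cm

Graham's law gives d_O₂/d_CH₄ = rate_O₂/rate_CH₄ = √(M_CH₄/M_O₂) = √(16.04/32.00) = 0.7080.
With d_O₂ + d_CH₄ = 137 cm, d_CH₄ = 137/(1 + 0.7080) = 80.21 cm.
d_O₂ = 137 − 80.21 = 56.79 cm.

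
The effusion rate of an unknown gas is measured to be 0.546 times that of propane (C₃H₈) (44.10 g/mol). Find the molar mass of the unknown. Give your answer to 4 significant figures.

147.9 g/mol

Graham's law gives rate_X/rate_C₃H₈ = √(M_C₃H₈/M_X).
0.546 = √(44.10/M_X)
M_X = 44.10 / 0.546² = 44.10 / 0.2981 = 147.9 g/mol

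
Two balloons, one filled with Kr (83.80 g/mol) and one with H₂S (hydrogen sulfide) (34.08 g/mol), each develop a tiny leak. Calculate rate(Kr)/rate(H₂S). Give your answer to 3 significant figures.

0.638

From Graham's law, rate_Kr/rate_H₂S = √(M_H₂S/M_Kr) = √(34.08/83.80) = √0.4067 = 0.638.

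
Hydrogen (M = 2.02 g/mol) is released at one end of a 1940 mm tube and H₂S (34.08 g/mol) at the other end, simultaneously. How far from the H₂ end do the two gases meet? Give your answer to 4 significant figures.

1560 mm

The fronts meet when d_H₂ + d_H₂S = L with d_H₂/d_H₂S = √(M_H₂S/M_H₂) (Graham's law). Here √(M_H₂S/M_H₂) = √(34.08/2.02) = 4.107.
With d_H₂ + d_H₂S = 1940 mm, d_H₂S = 1940/(1 + 4.107) = 379.8 mm.
d_H₂ = 1940 − 379.8 = 1560 mm.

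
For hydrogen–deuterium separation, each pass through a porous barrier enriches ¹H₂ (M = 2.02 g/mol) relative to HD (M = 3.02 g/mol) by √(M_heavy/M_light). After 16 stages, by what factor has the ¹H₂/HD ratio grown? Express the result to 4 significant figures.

Overall factor = α^16 with α = √(3.02/2.02), i.e. (3.02/2.02)^(16/2).
= 1.49505^8 = 24.96.

24.96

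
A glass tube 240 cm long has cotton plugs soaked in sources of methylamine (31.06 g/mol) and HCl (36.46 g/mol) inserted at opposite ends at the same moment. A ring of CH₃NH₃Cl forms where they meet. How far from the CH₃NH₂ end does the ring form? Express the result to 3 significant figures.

125 cm

In equal time, each gas travels a distance ∝ its rate ∝ 1/√M, so d_CH₃NH₂/d_HCl = √(M_HCl/M_CH₃NH₂) = √(36.46/31.06) = 1.083.
With d_CH₃NH₂ + d_HCl = 240 cm, d_HCl = 240/(1 + 1.083) = 115.2 cm.
d_CH₃NH₂ = 240 − 115.2 = 125 cm.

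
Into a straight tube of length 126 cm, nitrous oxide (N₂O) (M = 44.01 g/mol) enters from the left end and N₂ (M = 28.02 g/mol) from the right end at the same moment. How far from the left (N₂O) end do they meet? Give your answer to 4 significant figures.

55.92 cm

Distances travelled in equal time are proportional to diffusion rates, so d_N₂O/d_N₂ = √(M_N₂/M_N₂O) = √(28.02/44.01) = 0.7979.
With d_N₂O + d_N₂ = 126 cm, d_N₂ = 126/(1 + 0.7979) = 70.08 cm.
d_N₂O = 126 − 70.08 = 55.92 cm.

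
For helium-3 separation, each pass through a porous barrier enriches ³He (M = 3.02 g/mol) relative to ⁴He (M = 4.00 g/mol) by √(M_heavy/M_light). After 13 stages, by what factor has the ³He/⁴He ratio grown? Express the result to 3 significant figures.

After 13 stages the ratio has grown by (√(4.00/3.02))^13 = (4.00/3.02)^(13/2).
= 1.32450^(13/2) = 6.21.

6.21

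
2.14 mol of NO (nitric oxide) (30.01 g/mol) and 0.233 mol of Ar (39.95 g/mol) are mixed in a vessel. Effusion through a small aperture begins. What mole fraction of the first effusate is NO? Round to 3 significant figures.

The effusion rate of species i is ∝ p_i/√M_i ∝ n_i/√M_i.
Mole fraction of NO in the effusate = (n_NO/√M_NO) / (n_NO/√M_NO + n_Ar/√M_Ar)
= (2.14/√30.01) / (2.14/√30.01 + 0.233/√39.95) = 0.3906/(0.3906 + 0.03686) = 0.914.

0.914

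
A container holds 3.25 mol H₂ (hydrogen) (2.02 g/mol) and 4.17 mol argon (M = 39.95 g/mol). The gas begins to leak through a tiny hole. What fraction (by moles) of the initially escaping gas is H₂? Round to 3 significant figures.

Rate_i ∝ x_i/√M_i (Graham's law weighted by mole fraction), so the effusate composition follows n_i/√M_i.
x_H₂(eff) = (n_H₂/√M_H₂) / (n_H₂/√M_H₂ + n_Ar/√M_Ar)
= (3.25/√2.02) / (3.25/√2.02 + 4.17/√39.95) = 2.287/(2.287 + 0.6597) = 0.776.

0.776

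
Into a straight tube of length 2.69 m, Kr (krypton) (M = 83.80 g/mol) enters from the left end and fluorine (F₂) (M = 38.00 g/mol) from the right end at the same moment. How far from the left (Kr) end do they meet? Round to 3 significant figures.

Graham's law gives d_Kr/d_F₂ = rate_Kr/rate_F₂ = √(M_F₂/M_Kr) = √(38.00/83.80) = 0.6734.
With d_Kr + d_F₂ = 2.69 m, d_F₂ = 2.69/(1 + 0.6734) = 1.608 m.
d_Kr = 2.69 − 1.608 = 1.08 m.

1.08 m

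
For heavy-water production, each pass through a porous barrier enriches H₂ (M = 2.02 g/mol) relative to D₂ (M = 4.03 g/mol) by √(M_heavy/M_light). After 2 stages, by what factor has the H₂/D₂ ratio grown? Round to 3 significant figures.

Each stage multiplies the ratio by α = √(4.03/2.02), so after 2 stages the overall factor is α^2 = (4.03/2.02)^(2/2).
= 1.99505^1 = 2.00.

2.00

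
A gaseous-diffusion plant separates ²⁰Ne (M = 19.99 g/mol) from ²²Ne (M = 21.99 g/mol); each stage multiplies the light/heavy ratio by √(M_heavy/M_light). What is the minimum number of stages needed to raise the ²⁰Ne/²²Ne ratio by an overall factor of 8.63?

46

With α = √(21.99/19.99) per stage, ln α = ½ ln(1.10005) = 0.04768.
Need α^N ≥ 8.63 ⇒ N ≥ ln(8.63) / ln α = 2.155 / 0.04768 = 45.20.
Minimum whole number of stages: N = 46.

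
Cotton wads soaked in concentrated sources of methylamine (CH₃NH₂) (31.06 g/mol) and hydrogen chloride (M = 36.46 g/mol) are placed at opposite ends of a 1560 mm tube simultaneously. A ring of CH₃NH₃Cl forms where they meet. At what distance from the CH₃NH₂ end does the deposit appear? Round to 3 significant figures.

In equal time, each gas travels a distance ∝ its rate ∝ 1/√M, so d_CH₃NH₂/d_HCl = √(M_HCl/M_CH₃NH₂) = √(36.46/31.06) = 1.083.
With d_CH₃NH₂ + d_HCl = 1560 mm, d_HCl = 1560/(1 + 1.083) = 748.8 mm.
d_CH₃NH₂ = 1560 − 748.8 = 811 mm.

811 mm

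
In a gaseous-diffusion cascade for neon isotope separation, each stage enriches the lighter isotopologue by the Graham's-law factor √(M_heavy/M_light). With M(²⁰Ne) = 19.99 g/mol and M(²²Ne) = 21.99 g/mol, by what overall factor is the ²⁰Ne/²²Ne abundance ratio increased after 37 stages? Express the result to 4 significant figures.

Overall factor = α^37 with α = √(21.99/19.99), i.e. (21.99/19.99)^(37/2).
= 1.10005^(37/2) = 5.836.

5.836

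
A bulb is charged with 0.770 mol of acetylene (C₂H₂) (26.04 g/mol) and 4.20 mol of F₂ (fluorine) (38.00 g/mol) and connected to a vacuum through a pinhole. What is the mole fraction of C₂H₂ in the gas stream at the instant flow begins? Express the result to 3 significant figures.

0.181

Effusion rate of each component ∝ n_i/√M_i (partial pressure × 1/√M).
So x_C₂H₂ in the escaping gas = (n_C₂H₂/√M_C₂H₂) / Σ(n_i/√M_i)
= (0.770/√26.04) / (0.770/√26.04 + 4.20/√38.00) = 0.1509/(0.1509 + 0.6813) = 0.181.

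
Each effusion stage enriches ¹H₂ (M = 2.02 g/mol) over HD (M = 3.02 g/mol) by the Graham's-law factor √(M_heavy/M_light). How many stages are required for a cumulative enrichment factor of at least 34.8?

Per stage α = (3.02/2.02)^(1/2) = 1.49505^0.5, giving ln α = 0.2011.
Need α^N ≥ 34.8 ⇒ N ≥ ln(34.8) / ln α = 3.550 / 0.2011 = 17.65.
Rounding up, N = 18 stages.

18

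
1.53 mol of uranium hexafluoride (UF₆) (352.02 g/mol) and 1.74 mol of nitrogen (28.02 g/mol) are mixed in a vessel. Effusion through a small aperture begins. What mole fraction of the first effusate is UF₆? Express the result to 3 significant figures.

Rate_i ∝ x_i/√M_i (Graham's law weighted by mole fraction), so the effusate composition follows n_i/√M_i.
Mole fraction of UF₆ in the effusate = (n_UF₆/√M_UF₆) / (n_UF₆/√M_UF₆ + n_N₂/√M_N₂)
= (1.53/√352.02) / (1.53/√352.02 + 1.74/√28.02) = 0.08155/(0.08155 + 0.3287) = 0.199.

0.199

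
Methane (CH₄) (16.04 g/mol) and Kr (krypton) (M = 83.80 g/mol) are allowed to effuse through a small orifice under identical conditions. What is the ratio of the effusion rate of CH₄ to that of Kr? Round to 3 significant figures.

By Graham's law, rate_CH₄/rate_Kr = √(M_Kr/M_CH₄) = √(83.80/16.04) = √5.224 = 2.29.

2.29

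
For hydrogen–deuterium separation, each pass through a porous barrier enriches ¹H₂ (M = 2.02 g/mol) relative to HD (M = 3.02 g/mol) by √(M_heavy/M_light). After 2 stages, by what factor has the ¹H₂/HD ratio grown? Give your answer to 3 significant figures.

1.50

The single-stage factor is √(M_heavy/M_light), so 2 stages give [√(3.02/2.02)]^2 = (3.02/2.02)^(2/2).
= 1.49505^1 = 1.50.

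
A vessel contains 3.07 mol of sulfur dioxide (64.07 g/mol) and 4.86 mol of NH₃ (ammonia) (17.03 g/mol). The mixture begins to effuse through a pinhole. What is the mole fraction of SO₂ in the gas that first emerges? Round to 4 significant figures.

0.2457

Each component's effusion rate ∝ (its partial pressure)·(1/√M) ∝ n_i/√M_i.
So x_SO₂ in the escaping gas = (n_SO₂/√M_SO₂) / Σ(n_i/√M_i)
= (3.07/√64.07) / (3.07/√64.07 + 4.86/√17.03) = 0.3835/(0.3835 + 1.178) = 0.2457.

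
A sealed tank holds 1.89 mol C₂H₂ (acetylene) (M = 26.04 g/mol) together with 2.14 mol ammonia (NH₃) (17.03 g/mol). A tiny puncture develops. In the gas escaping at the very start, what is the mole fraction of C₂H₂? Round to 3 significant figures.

0.417

Rate_i ∝ x_i/√M_i (Graham's law weighted by mole fraction), so the effusate composition follows n_i/√M_i.
x_C₂H₂(eff) = (n_C₂H₂/√M_C₂H₂) / (n_C₂H₂/√M_C₂H₂ + n_NH₃/√M_NH₃)
= (1.89/√26.04) / (1.89/√26.04 + 2.14/√17.03) = 0.3704/(0.3704 + 0.5186) = 0.417.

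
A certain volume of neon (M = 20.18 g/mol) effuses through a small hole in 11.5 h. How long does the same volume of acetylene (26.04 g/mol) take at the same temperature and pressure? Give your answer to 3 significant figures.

13.1 h

Using Graham's law: t_C₂H₂/t_Ne = √(M_C₂H₂/M_Ne) = √(26.04/20.18) = √1.290 = 1.136.
So the time for C₂H₂ is 11.5 × 1.136 = 13.1 h.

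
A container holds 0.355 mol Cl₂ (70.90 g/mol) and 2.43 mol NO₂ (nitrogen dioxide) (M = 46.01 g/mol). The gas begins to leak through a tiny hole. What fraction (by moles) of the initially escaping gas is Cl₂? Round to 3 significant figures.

0.105

Each component's effusion rate ∝ (its partial pressure)·(1/√M) ∝ n_i/√M_i.
x_Cl₂(eff) = (n_Cl₂/√M_Cl₂) / (n_Cl₂/√M_Cl₂ + n_NO₂/√M_NO₂)
= (0.355/√70.90) / (0.355/√70.90 + 2.43/√46.01) = 0.04216/(0.04216 + 0.3582) = 0.105.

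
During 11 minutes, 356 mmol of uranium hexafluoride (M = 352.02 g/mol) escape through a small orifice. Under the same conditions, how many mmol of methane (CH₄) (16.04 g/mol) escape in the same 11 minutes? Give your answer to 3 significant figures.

1670 mmol

Using Graham's law: rate_CH₄/rate_UF₆ = √(M_UF₆/M_CH₄) = √(352.02/16.04) = √21.95 = 4.685.
So the amount for CH₄ is 356 × 4.685 = 1670 mmol.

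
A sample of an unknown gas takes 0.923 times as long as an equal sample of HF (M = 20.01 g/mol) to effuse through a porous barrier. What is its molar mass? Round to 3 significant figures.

Using Graham's law: t_X/t_HF = √(M_X/M_HF).
0.923 = √(M_X/20.01)
M_X = 20.01 × 0.923² = 20.01 × 0.8519 = 17.0 g/mol

17.0 g/mol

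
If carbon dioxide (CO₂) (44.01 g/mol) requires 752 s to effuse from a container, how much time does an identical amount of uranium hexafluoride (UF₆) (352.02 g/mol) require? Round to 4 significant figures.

Using Graham's law: t_UF₆/t_CO₂ = √(M_UF₆/M_CO₂) = √(352.02/44.01) = √7.999 = 2.828.
So the time for UF₆ is 752 × 2.828 = 2127 s.

2127 s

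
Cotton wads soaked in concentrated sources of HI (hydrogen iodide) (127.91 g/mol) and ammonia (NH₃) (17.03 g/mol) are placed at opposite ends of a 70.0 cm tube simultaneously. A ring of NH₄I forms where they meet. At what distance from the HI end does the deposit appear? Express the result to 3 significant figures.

Distances travelled in equal time are proportional to diffusion rates, so d_HI/d_NH₃ = √(M_NH₃/M_HI) = √(17.03/127.91) = 0.3649.
With d_HI + d_NH₃ = 70.0 cm, d_NH₃ = 70.0/(1 + 0.3649) = 51.29 cm.
d_HI = 70.0 − 51.29 = 18.7 cm.

18.7 cm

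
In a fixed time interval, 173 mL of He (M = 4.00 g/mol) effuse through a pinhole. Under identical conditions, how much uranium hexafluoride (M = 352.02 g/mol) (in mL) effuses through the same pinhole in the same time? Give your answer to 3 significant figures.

Using Graham's law: rate_UF₆/rate_He = √(M_He/M_UF₆) = √(4.00/352.02) = √0.01136 = 0.1066.
So the volume for UF₆ is 173 × 0.1066 = 18.4 mL.

18.4 mL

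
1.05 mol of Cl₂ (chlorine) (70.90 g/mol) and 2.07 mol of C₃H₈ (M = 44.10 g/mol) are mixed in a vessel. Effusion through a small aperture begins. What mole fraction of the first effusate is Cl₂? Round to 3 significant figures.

Effusion rate of each component ∝ n_i/√M_i (partial pressure × 1/√M).
Mole fraction of Cl₂ in the effusate = (n_Cl₂/√M_Cl₂) / (n_Cl₂/√M_Cl₂ + n_C₃H₈/√M_C₃H₈)
= (1.05/√70.90) / (1.05/√70.90 + 2.07/√44.10) = 0.1247/(0.1247 + 0.3117) = 0.286.

0.286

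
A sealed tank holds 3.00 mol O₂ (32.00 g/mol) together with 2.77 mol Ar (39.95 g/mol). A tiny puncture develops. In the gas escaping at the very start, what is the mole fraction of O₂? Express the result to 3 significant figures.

Each component's effusion rate ∝ (its partial pressure)·(1/√M) ∝ n_i/√M_i.
x_O₂(eff) = (n_O₂/√M_O₂) / (n_O₂/√M_O₂ + n_Ar/√M_Ar)
= (3.00/√32.00) / (3.00/√32.00 + 2.77/√39.95) = 0.5303/(0.5303 + 0.4382) = 0.548.

0.548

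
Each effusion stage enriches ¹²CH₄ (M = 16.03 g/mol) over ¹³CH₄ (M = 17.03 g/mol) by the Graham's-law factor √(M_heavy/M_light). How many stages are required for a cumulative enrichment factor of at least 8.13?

Single-stage factor α = √(17.03/16.03), so ln α = ½ ln(1.06238) = 0.03026.
Need α^N ≥ 8.13 ⇒ N ≥ ln(8.13) / ln α = 2.096 / 0.03026 = 69.26.
Rounding up, N = 70 stages.

70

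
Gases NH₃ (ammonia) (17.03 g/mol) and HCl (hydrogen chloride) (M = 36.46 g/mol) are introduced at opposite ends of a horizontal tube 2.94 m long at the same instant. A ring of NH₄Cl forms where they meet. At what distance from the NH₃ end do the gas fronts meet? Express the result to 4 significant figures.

The fronts meet when d_NH₃ + d_HCl = L with d_NH₃/d_HCl = √(M_HCl/M_NH₃) (Graham's law). Here √(M_HCl/M_NH₃) = √(36.46/17.03) = 1.463.
With d_NH₃ + d_HCl = 2.94 m, d_HCl = 2.94/(1 + 1.463) = 1.194 m.
d_NH₃ = 2.94 − 1.194 = 1.746 m.

1.746 m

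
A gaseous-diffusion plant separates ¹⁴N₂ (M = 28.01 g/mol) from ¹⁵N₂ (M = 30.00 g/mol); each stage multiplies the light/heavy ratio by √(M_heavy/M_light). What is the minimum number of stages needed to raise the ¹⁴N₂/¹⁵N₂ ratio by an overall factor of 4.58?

With α = √(30.00/28.01) per stage, ln α = ½ ln(1.07105) = 0.03432.
Need α^N ≥ 4.58 ⇒ N ≥ ln(4.58) / ln α = 1.522 / 0.03432 = 44.34.
Minimum whole number of stages: N = 45.

45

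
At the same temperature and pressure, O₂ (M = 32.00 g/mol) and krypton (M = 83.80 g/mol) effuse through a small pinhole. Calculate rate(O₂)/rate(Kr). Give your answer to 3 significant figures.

By Graham's law, rate_O₂/rate_Kr = √(M_Kr/M_O₂) = √(83.80/32.00) = √2.619 = 1.62.

1.62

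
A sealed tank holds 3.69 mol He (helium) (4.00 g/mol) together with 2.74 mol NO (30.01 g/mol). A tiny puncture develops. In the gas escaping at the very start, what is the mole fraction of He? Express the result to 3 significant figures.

0.787

Each component's effusion rate ∝ (its partial pressure)·(1/√M) ∝ n_i/√M_i.
So x_He in the escaping gas = (n_He/√M_He) / Σ(n_i/√M_i)
= (3.69/√4.00) / (3.69/√4.00 + 2.74/√30.01) = 1.845/(1.845 + 0.5002) = 0.787.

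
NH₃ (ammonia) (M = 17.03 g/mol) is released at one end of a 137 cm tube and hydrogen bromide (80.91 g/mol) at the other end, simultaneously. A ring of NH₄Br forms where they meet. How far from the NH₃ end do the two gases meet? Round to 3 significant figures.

93.9 cm

The fronts meet when d_NH₃ + d_HBr = L with d_NH₃/d_HBr = √(M_HBr/M_NH₃) (Graham's law). Here √(M_HBr/M_NH₃) = √(80.91/17.03) = 2.180.
With d_NH₃ + d_HBr = 137 cm, d_HBr = 137/(1 + 2.180) = 43.09 cm.
d_NH₃ = 137 − 43.09 = 93.9 cm.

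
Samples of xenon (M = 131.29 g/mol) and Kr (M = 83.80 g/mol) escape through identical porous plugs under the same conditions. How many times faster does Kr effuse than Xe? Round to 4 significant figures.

1.252

Since effusion rate ∝ 1/√M, rate_Kr/rate_Xe = √(M_Xe/M_Kr) = √(131.29/83.80) = √1.567 = 1.252.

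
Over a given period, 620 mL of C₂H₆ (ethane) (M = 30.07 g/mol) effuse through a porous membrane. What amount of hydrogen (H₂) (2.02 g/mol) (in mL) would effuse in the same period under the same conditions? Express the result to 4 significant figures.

2392 mL

By Graham's law, rate_H₂/rate_C₂H₆ = √(M_C₂H₆/M_H₂) = √(30.07/2.02) = √14.89 = 3.858.
So the volume for H₂ is 620 × 3.858 = 2392 mL.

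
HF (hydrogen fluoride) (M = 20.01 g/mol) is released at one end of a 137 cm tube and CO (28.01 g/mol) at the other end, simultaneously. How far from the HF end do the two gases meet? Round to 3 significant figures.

74.2 cm

Graham's law gives d_HF/d_CO = rate_HF/rate_CO = √(M_CO/M_HF) = √(28.01/20.01) = 1.183.
With d_HF + d_CO = 137 cm, d_CO = 137/(1 + 1.183) = 62.75 cm.
d_HF = 137 − 62.75 = 74.2 cm.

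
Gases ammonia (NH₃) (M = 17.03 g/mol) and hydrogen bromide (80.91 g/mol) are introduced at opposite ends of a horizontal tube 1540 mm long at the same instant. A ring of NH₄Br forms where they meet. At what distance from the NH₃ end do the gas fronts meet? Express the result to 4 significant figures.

1056 mm

The fronts meet when d_NH₃ + d_HBr = L with d_NH₃/d_HBr = √(M_HBr/M_NH₃) (Graham's law). Here √(M_HBr/M_NH₃) = √(80.91/17.03) = 2.180.
With d_NH₃ + d_HBr = 1540 mm, d_HBr = 1540/(1 + 2.180) = 484.3 mm.
d_NH₃ = 1540 − 484.3 = 1056 mm.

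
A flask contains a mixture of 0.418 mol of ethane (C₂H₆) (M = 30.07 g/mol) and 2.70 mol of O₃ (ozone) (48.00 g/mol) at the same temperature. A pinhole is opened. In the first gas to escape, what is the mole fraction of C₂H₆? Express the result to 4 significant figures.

0.1636

Rate_i ∝ x_i/√M_i (Graham's law weighted by mole fraction), so the effusate composition follows n_i/√M_i.
x_C₂H₆(eff) = (n_C₂H₆/√M_C₂H₆) / (n_C₂H₆/√M_C₂H₆ + n_O₃/√M_O₃)
= (0.418/√30.07) / (0.418/√30.07 + 2.70/√48.00) = 0.07623/(0.07623 + 0.3897) = 0.1636.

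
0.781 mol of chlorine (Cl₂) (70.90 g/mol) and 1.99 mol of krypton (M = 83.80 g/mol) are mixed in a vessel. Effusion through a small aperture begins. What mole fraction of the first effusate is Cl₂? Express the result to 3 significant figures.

0.299

Each component's effusion rate ∝ (its partial pressure)·(1/√M) ∝ n_i/√M_i.
Mole fraction of Cl₂ in the effusate = (n_Cl₂/√M_Cl₂) / (n_Cl₂/√M_Cl₂ + n_Kr/√M_Kr)
= (0.781/√70.90) / (0.781/√70.90 + 1.99/√83.80) = 0.09275/(0.09275 + 0.2174) = 0.299.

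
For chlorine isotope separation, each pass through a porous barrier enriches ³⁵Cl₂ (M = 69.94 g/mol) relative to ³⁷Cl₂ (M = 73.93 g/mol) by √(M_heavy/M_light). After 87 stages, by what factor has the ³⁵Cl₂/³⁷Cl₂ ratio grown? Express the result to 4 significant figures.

11.17

The single-stage factor is √(M_heavy/M_light), so 87 stages give [√(73.93/69.94)]^87 = (73.93/69.94)^(87/2).
= 1.05705^(87/2) = 11.17.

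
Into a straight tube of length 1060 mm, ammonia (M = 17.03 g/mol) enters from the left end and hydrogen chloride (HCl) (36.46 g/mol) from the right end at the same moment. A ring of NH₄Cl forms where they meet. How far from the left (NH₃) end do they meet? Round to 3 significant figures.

630 mm

Distances travelled in equal time are proportional to diffusion rates, so d_NH₃/d_HCl = √(M_HCl/M_NH₃) = √(36.46/17.03) = 1.463.
With d_NH₃ + d_HCl = 1060 mm, d_HCl = 1060/(1 + 1.463) = 430.3 mm.
d_NH₃ = 1060 − 430.3 = 630 mm.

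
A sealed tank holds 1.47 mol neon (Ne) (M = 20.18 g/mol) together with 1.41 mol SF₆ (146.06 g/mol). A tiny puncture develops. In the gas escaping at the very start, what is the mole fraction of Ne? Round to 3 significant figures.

0.737

Each component's effusion rate ∝ (its partial pressure)·(1/√M) ∝ n_i/√M_i.
Mole fraction of Ne in the effusate = (n_Ne/√M_Ne) / (n_Ne/√M_Ne + n_SF₆/√M_SF₆)
= (1.47/√20.18) / (1.47/√20.18 + 1.41/√146.06) = 0.3272/(0.3272 + 0.1167) = 0.737.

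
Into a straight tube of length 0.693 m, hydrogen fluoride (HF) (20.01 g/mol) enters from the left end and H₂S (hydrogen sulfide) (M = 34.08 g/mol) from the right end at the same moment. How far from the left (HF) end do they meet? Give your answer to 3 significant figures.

The fronts meet when d_HF + d_H₂S = L with d_HF/d_H₂S = √(M_H₂S/M_HF) (Graham's law). Here √(M_H₂S/M_HF) = √(34.08/20.01) = 1.305.
With d_HF + d_H₂S = 0.693 m, d_H₂S = 0.693/(1 + 1.305) = 0.3006 m.
d_HF = 0.693 − 0.3006 = 0.392 m.

0.392 m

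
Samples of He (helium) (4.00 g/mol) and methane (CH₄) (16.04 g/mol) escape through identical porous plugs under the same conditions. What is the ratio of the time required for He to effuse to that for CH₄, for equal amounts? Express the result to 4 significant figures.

0.4994

Since effusion rate ∝ 1/√M, t_He/t_CH₄ = √(M_He/M_CH₄) = √(4.00/16.04) = √0.2494 = 0.4994.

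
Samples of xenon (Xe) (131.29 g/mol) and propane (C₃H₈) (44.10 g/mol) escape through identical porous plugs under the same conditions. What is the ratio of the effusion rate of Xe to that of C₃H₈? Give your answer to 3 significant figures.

From Graham's law, rate_Xe/rate_C₃H₈ = √(M_C₃H₈/M_Xe) = √(44.10/131.29) = √0.3359 = 0.580.

0.580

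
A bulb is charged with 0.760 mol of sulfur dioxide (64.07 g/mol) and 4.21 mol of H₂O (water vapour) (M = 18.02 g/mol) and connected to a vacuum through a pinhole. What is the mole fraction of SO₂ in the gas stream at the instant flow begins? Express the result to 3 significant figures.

The effusion rate of species i is ∝ p_i/√M_i ∝ n_i/√M_i.
So x_SO₂ in the escaping gas = (n_SO₂/√M_SO₂) / Σ(n_i/√M_i)
= (0.760/√64.07) / (0.760/√64.07 + 4.21/√18.02) = 0.09495/(0.09495 + 0.9918) = 0.0874.

0.0874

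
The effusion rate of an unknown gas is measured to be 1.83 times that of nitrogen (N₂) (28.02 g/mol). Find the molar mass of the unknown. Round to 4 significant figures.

Graham's law gives rate_X/rate_N₂ = √(M_N₂/M_X).
1.83 = √(28.02/M_X)
M_X = 28.02 / 1.83² = 28.02 / 3.349 = 8.367 g/mol

8.367 g/mol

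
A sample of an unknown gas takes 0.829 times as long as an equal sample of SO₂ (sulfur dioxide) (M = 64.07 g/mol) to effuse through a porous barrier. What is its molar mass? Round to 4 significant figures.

By Graham's law, t_X/t_SO₂ = √(M_X/M_SO₂).
0.829 = √(M_X/64.07)
M_X = 64.07 × 0.829² = 64.07 × 0.6872 = 44.03 g/mol

44.03 g/mol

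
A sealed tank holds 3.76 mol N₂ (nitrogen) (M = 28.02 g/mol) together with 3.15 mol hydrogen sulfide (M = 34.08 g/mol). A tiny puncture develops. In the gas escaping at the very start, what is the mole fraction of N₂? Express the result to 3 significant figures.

Rate_i ∝ x_i/√M_i (Graham's law weighted by mole fraction), so the effusate composition follows n_i/√M_i.
Mole fraction of N₂ in the effusate = (n_N₂/√M_N₂) / (n_N₂/√M_N₂ + n_H₂S/√M_H₂S)
= (3.76/√28.02) / (3.76/√28.02 + 3.15/√34.08) = 0.7103/(0.7103 + 0.5396) = 0.568.

0.568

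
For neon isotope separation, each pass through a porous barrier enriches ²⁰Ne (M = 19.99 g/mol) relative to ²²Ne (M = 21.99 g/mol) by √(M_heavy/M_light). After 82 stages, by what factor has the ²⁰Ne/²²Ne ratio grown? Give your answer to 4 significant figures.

The single-stage factor is √(M_heavy/M_light), so 82 stages give [√(21.99/19.99)]^82 = (21.99/19.99)^(82/2).
= 1.10005^41 = 49.88.

49.88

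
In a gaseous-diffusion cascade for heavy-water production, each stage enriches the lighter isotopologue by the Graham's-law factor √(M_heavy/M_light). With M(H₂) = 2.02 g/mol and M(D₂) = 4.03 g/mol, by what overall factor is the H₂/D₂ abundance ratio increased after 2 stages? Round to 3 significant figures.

2.00

After 2 stages the ratio has grown by (√(4.03/2.02))^2 = (4.03/2.02)^(2/2).
= 1.99505^1 = 2.00.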